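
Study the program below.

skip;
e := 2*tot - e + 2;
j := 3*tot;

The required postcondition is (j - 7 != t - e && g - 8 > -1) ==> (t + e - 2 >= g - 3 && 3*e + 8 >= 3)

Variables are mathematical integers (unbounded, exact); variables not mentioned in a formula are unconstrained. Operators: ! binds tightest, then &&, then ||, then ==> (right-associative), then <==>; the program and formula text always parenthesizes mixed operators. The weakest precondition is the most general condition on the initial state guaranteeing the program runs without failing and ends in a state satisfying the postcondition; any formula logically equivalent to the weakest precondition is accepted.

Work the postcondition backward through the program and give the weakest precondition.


Working backward. After the program, the postcondition (j - 7 != t - e && g - 8 > -1) ==> (t + e - 2 >= g - 3 && 3*e + 8 >= 3) must hold; in canonical form it is (e + j != t + 7 && g > 7) ==> (e + t >= g - 1 && 3*e >= -5).
Before j := 3*tot: (e + 3*tot != t + 7 && g > 7) ==> (e + t >= g - 1 && 3*e >= -5)
Before e := 2*tot - e + 2: (5*tot != e + t + 5 && g > 7) ==> (t + 2*tot >= e + g - 3 && 6*tot >= 3*e - 11)
Before skip: (5*tot != e + t + 5 && g > 7) ==> (t + 2*tot >= e + g - 3 && 6*tot >= 3*e - 11)
Answer: WP = (5*tot != e + t + 5 && g > 7) ==> (t + 2*tot >= e + g - 3 && 6*tot >= 3*e - 11)


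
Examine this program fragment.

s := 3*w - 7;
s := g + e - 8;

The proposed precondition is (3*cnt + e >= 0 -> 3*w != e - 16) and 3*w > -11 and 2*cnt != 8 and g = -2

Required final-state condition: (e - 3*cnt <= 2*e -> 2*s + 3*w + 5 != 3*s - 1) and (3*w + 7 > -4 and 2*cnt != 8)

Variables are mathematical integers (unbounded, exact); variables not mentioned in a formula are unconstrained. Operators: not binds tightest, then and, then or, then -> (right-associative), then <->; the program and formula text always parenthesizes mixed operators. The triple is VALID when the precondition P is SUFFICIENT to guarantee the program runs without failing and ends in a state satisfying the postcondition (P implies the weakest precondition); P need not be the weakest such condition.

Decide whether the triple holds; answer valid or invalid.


Working backward. After the program, the postcondition (e - 3*cnt <= 2*e -> 2*s + 3*w + 5 != 3*s - 1) and (3*w + 7 > -4 and 2*cnt != 8) must hold; in canonical form it is (3*cnt + e >= 0 -> 3*w != s - 6) and 3*w > -11 and 2*cnt != 8.
Before s := g + e - 8: (3*cnt + e >= 0 -> 3*w != e + g - 14) and 3*w > -11 and 2*cnt != 8
Before s := 3*w - 7: (3*cnt + e >= 0 -> 3*w != e + g - 14) and 3*w > -11 and 2*cnt != 8
The weakest precondition is (3*cnt + e >= 0 -> 3*w != e + g - 14) and 3*w > -11 and 2*cnt != 8.
Check whether (3*cnt + e >= 0 -> 3*w != e - 16) and 3*w > -11 and 2*cnt != 8 and g = -2 implies it.
Every state satisfying the precondition satisfies the weakest precondition: the implication holds.
Answer: valid


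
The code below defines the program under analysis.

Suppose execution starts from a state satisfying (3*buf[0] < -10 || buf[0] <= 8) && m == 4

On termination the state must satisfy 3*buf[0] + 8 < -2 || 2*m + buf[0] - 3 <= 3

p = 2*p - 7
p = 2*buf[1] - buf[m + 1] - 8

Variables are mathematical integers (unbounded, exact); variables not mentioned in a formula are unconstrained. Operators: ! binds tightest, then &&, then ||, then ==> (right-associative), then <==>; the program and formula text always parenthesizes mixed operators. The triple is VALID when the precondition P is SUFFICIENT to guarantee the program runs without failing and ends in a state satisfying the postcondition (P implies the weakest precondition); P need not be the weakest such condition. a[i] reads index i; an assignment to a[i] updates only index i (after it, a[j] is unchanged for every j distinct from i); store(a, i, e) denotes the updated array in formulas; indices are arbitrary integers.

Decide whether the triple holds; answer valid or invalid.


Working backward. After the program, the postcondition 3*buf[0] + 8 < -2 || 2*m + buf[0] - 3 <= 3 must hold; in canonical form it is 3*buf[0] < -10 || buf[0] + 2*m <= 6.
Before p := 2*buf[1] - buf[m + 1] - 8: 3*buf[0] < -10 || buf[0] + 2*m <= 6
Before p := 2*p - 7: 3*buf[0] < -10 || buf[0] + 2*m <= 6
The weakest precondition is 3*buf[0] < -10 || buf[0] + 2*m <= 6.
Check whether (3*buf[0] < -10 || buf[0] <= 8) && m == 4 implies it.
Countermodel: at the initial state buf = {[0] = 0, elsewhere 0}, m = 4, the precondition holds but the weakest precondition fails.
Answer: invalid


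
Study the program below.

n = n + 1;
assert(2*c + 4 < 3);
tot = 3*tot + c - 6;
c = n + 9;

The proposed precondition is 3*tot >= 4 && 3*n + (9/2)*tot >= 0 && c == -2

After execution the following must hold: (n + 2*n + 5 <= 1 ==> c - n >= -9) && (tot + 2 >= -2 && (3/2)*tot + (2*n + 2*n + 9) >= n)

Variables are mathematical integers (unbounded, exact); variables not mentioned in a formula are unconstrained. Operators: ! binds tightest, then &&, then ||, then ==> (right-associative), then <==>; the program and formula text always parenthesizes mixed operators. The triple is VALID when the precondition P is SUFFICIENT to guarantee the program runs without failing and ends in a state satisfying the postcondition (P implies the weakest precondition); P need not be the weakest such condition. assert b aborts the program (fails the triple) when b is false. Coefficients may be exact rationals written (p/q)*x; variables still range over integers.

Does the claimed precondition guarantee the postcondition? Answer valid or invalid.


Working backward. After the program, the postcondition (n + 2*n + 5 <= 1 ==> c - n >= -9) && (tot + 2 >= -2 && (3/2)*tot + (2*n + 2*n + 9) >= n) must hold; in canonical form it is (3*n <= -4 ==> c >= n - 9) && tot >= -4 && 3*n + (3/2)*tot >= -9.
Before c := n + 9: tot >= -4 && 3*n + (3/2)*tot >= -9
Before tot := 3*tot + c - 6: c + 3*tot >= 2 && (3/2)*c + 3*n + (9/2)*tot >= 0
Before assert 2*c + 4 < 3: 2*c < -1 && c + 3*tot >= 2 && (3/2)*c + 3*n + (9/2)*tot >= 0
Before n := n + 1: 2*c < -1 && c + 3*tot >= 2 && (3/2)*c + 3*n + (9/2)*tot >= -3
The weakest precondition is 2*c < -1 && c + 3*tot >= 2 && (3/2)*c + 3*n + (9/2)*tot >= -3.
Check whether 3*tot >= 4 && 3*n + (9/2)*tot >= 0 && c == -2 implies it.
Every state satisfying the precondition satisfies the weakest precondition: the implication holds.
Answer: valid


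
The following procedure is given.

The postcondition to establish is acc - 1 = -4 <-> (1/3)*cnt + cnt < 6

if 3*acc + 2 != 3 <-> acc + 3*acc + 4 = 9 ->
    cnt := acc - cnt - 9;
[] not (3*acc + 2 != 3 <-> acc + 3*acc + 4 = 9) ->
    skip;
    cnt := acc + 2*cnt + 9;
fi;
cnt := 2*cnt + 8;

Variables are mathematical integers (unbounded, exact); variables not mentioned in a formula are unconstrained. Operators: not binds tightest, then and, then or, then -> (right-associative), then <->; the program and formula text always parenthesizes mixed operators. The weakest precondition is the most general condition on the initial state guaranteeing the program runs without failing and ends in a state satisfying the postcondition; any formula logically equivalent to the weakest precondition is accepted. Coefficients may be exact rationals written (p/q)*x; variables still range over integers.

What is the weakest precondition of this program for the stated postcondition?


Working backward. After the program, the postcondition acc - 1 = -4 <-> (1/3)*cnt + cnt < 6 must hold; in canonical form it is acc = -3 <-> (4/3)*cnt < 6.
Before cnt := 2*cnt + 8: acc = -3 <-> (8/3)*cnt < -14/3
Then branch requires acc = -3 <-> (8/3)*acc < (8/3)*cnt + 58/3; else branch requires acc = -3 <-> (8/3)*acc + (16/3)*cnt < -86/3.
Before the if: ((3*acc != 1 <-> 4*acc = 5) -> (acc = -3 <-> (8/3)*acc < (8/3)*cnt + 58/3)) and ((not (3*acc != 1 <-> 4*acc = 5)) -> (acc = -3 <-> (8/3)*acc + (16/3)*cnt < -86/3))
Answer: WP = ((3*acc != 1 <-> 4*acc = 5) -> (acc = -3 <-> (8/3)*acc < (8/3)*cnt + 58/3)) and ((not (3*acc != 1 <-> 4*acc = 5)) -> (acc = -3 <-> (8/3)*acc + (16/3)*cnt < -86/3))


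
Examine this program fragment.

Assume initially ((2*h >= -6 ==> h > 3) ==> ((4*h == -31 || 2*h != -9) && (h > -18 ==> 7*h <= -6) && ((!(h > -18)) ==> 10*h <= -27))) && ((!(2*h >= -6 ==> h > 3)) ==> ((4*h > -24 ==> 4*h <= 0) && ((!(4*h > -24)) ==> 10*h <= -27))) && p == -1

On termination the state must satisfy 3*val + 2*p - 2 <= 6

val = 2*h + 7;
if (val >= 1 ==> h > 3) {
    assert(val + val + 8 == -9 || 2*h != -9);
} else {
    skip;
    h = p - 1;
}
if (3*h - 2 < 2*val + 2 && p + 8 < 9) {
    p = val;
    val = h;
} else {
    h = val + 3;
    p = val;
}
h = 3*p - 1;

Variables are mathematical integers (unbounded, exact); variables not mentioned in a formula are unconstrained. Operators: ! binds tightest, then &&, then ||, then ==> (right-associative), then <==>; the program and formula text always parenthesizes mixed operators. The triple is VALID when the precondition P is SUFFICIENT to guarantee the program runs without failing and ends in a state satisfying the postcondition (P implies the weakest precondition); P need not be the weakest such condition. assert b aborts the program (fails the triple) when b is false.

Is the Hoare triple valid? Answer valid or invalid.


Working backward. After the program, the postcondition 3*val + 2*p - 2 <= 6 must hold; in canonical form it is 2*p + 3*val <= 8.
Before h := 3*p - 1: 2*p + 3*val <= 8
Then branch requires 3*h + 2*val <= 8; else branch requires 5*val <= 8.
Before the if: ((3*h < 2*val + 4 && p < 1) ==> 3*h + 2*val <= 8) && ((!(3*h < 2*val + 4 && p < 1)) ==> 5*val <= 8)
Then branch requires (2*val == -17 || 2*h != -9) && ((3*h < 2*val + 4 && p < 1) ==> 3*h + 2*val <= 8) && ((!(3*h < 2*val + 4 && p < 1)) ==> 5*val <= 8); else branch requires ((3*p < 2*val + 7 && p < 1) ==> 3*p + 2*val <= 11) && ((!(3*p < 2*val + 7 && p < 1)) ==> 5*val <= 8).
Before the if: ((val >= 1 ==> h > 3) ==> ((2*val == -17 || 2*h != -9) && ((3*h < 2*val + 4 && p < 1) ==> 3*h + 2*val <= 8) && ((!(3*h < 2*val + 4 && p < 1)) ==> 5*val <= 8))) && ((!(val >= 1 ==> h > 3)) ==> (((3*p < 2*val + 7 && p < 1) ==> 3*p + 2*val <= 11) && ((!(3*p < 2*val + 7 && p < 1)) ==> 5*val <= 8)))
Before val := 2*h + 7: ((2*h >= -6 ==> h > 3) ==> ((4*h == -31 || 2*h != -9) && ((h > -18 && p < 1) ==> 7*h <= -6) && ((!(h > -18 && p < 1)) ==> 10*h <= -27))) && ((!(2*h >= -6 ==> h > 3)) ==> (((3*p < 4*h + 21 && p < 1) ==> 4*h + 3*p <= -3) && ((!(3*p < 4*h + 21 && p < 1)) ==> 10*h <= -27)))
The weakest precondition is ((2*h >= -6 ==> h > 3) ==> ((4*h == -31 || 2*h != -9) && ((h > -18 && p < 1) ==> 7*h <= -6) && ((!(h > -18 && p < 1)) ==> 10*h <= -27))) && ((!(2*h >= -6 ==> h > 3)) ==> (((3*p < 4*h + 21 && p < 1) ==> 4*h + 3*p <= -3) && ((!(3*p < 4*h + 21 && p < 1)) ==> 10*h <= -27))).
Check whether ((2*h >= -6 ==> h > 3) ==> ((4*h == -31 || 2*h != -9) && (h > -18 ==> 7*h <= -6) && ((!(h > -18)) ==> 10*h <= -27))) && ((!(2*h >= -6 ==> h > 3)) ==> ((4*h > -24 ==> 4*h <= 0) && ((!(4*h > -24)) ==> 10*h <= -27))) && p == -1 implies it.
Every state satisfying the precondition satisfies the weakest precondition: the implication holds.
Answer: valid


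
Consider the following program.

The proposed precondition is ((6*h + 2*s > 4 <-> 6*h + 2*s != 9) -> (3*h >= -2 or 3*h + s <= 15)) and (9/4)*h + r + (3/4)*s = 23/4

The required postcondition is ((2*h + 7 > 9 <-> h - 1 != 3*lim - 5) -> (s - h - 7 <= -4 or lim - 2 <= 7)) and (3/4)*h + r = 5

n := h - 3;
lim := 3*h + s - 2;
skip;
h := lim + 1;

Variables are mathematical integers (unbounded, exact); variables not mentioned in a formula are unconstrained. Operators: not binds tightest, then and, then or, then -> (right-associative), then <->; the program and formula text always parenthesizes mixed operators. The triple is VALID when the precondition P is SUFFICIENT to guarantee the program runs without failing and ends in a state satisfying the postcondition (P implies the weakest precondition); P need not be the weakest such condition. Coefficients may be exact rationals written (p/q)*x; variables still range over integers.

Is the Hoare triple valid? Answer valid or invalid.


Working backward. After the program, the postcondition ((2*h + 7 > 9 <-> h - 1 != 3*lim - 5) -> (s - h - 7 <= -4 or lim - 2 <= 7)) and (3/4)*h + r = 5 must hold; in canonical form it is ((2*h > 2 <-> h != 3*lim - 4) -> (s <= h + 3 or lim <= 9)) and (3/4)*h + r = 5.
Before h := lim + 1: ((2*lim > 0 <-> 2*lim != 5) -> (s <= lim + 4 or lim <= 9)) and (3/4)*lim + r = 17/4
Before skip: ((2*lim > 0 <-> 2*lim != 5) -> (s <= lim + 4 or lim <= 9)) and (3/4)*lim + r = 17/4
Before lim := 3*h + s - 2: ((6*h + 2*s > 4 <-> 6*h + 2*s != 9) -> (3*h >= -2 or 3*h + s <= 11)) and (9/4)*h + r + (3/4)*s = 23/4
Before n := h - 3: ((6*h + 2*s > 4 <-> 6*h + 2*s != 9) -> (3*h >= -2 or 3*h + s <= 11)) and (9/4)*h + r + (3/4)*s = 23/4
The weakest precondition is ((6*h + 2*s > 4 <-> 6*h + 2*s != 9) -> (3*h >= -2 or 3*h + s <= 11)) and (9/4)*h + r + (3/4)*s = 23/4.
Check whether ((6*h + 2*s > 4 <-> 6*h + 2*s != 9) -> (3*h >= -2 or 3*h + s <= 15)) and (9/4)*h + r + (3/4)*s = 23/4 implies it.
Countermodel: at the initial state h = -1, r = -4, s = 16, the precondition holds but the weakest precondition fails.
Answer: invalid


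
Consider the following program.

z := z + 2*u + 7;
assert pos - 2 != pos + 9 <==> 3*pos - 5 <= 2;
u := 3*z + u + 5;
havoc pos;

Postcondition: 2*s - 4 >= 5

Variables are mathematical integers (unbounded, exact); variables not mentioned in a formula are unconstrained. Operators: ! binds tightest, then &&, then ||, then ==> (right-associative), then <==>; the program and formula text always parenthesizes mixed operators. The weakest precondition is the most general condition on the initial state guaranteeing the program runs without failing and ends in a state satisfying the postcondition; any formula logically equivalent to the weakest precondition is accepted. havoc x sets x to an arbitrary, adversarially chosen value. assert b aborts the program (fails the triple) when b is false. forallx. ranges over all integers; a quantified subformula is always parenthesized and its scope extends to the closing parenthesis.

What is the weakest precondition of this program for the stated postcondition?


Working backward. After the program, the postcondition 2*s - 4 >= 5 must hold; in canonical form it is 2*s >= 9.
Before havoc pos: 2*s >= 9
Before u := 3*z + u + 5: 2*s >= 9
Before assert pos - 2 != pos + 9 <==> 3*pos - 5 <= 2: 3*pos <= 7 && 2*s >= 9
Before z := z + 2*u + 7: 3*pos <= 7 && 2*s >= 9
Answer: WP = 3*pos <= 7 && 2*s >= 9


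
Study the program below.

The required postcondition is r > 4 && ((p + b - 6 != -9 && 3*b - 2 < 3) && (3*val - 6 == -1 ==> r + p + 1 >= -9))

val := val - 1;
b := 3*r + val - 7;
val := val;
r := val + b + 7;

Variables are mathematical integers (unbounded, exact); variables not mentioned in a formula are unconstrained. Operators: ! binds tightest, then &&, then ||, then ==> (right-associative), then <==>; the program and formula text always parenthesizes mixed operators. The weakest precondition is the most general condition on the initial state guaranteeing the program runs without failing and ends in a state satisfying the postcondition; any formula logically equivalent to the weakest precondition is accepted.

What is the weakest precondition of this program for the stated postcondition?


Working backward. After the program, the postcondition r > 4 && ((p + b - 6 != -9 && 3*b - 2 < 3) && (3*val - 6 == -1 ==> r + p + 1 >= -9)) must hold; in canonical form it is r > 4 && b + p != -3 && 3*b < 5 && (3*val == 5 ==> p + r >= -10).
Before r := val + b + 7: b + val > -3 && b + p != -3 && 3*b < 5 && (3*val == 5 ==> b + p + val >= -17)
Before val := val: b + val > -3 && b + p != -3 && 3*b < 5 && (3*val == 5 ==> b + p + val >= -17)
Before b := 3*r + val - 7: 3*r + 2*val > 4 && p + 3*r + val != 4 && 9*r + 3*val < 26 && (3*val == 5 ==> p + 3*r + 2*val >= -10)
Before val := val - 1: 3*r + 2*val > 6 && p + 3*r + val != 5 && 9*r + 3*val < 29 && (3*val == 8 ==> p + 3*r + 2*val >= -8)
Answer: WP = 3*r + 2*val > 6 && p + 3*r + val != 5 && 9*r + 3*val < 29 && (3*val == 8 ==> p + 3*r + 2*val >= -8)


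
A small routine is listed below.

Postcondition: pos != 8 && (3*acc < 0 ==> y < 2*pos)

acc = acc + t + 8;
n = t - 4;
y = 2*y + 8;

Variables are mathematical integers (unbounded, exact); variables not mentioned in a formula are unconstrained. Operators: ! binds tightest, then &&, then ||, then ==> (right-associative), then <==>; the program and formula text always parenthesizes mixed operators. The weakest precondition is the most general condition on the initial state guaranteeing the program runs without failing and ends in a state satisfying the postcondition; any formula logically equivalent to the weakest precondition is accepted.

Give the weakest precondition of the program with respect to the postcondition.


Working backward. After the program, pos != 8 && (3*acc < 0 ==> y < 2*pos) must hold.
Before y := 2*y + 8: pos != 8 && (3*acc < 0 ==> 2*y < 2*pos - 8)
Before n := t - 4: pos != 8 && (3*acc < 0 ==> 2*y < 2*pos - 8)
Before acc := acc + t + 8: pos != 8 && (3*acc + 3*t < -24 ==> 2*y < 2*pos - 8)
Answer: WP = pos != 8 && (3*acc + 3*t < -24 ==> 2*y < 2*pos - 8)


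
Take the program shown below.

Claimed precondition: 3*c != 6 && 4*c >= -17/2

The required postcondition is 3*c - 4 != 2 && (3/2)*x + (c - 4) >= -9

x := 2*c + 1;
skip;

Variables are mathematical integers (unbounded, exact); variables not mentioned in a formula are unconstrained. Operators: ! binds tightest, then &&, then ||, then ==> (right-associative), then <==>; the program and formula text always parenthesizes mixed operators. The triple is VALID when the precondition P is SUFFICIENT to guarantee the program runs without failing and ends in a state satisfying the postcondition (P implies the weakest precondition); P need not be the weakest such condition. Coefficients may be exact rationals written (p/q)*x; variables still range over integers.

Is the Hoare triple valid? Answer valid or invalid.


Working backward. After the program, the postcondition 3*c - 4 != 2 && (3/2)*x + (c - 4) >= -9 must hold; in canonical form it is 3*c != 6 && c + (3/2)*x >= -5.
Before skip: 3*c != 6 && c + (3/2)*x >= -5
Before x := 2*c + 1: 3*c != 6 && 4*c >= -13/2
The weakest precondition is 3*c != 6 && 4*c >= -13/2.
Check whether 3*c != 6 && 4*c >= -17/2 implies it.
Countermodel: at the initial state c = -2, the precondition holds but the weakest precondition fails.
Answer: invalid


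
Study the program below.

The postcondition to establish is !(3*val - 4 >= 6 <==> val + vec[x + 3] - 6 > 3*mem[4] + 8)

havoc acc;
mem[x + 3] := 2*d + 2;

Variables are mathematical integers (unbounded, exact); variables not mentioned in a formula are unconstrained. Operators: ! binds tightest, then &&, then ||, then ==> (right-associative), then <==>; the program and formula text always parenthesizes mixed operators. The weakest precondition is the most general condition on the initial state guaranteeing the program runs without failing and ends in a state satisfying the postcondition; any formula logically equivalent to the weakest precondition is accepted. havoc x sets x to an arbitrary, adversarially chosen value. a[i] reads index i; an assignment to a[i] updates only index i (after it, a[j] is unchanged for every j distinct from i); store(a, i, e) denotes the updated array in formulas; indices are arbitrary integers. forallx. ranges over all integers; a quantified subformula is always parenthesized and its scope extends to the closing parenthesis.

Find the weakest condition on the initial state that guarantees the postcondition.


Working backward. After the program, the postcondition !(3*val - 4 >= 6 <==> val + vec[x + 3] - 6 > 3*mem[4] + 8) must hold; in canonical form it is !(3*val >= 10 <==> vec[x + 3] + val > 3*mem[4] + 14).
Before mem[x + 3] := 2*d + 2: !(3*val >= 10 <==> vec[x + 3] + val > 3*store(mem, x + 3, 2*d + 2)[4] + 14)
Before havoc acc: !(3*val >= 10 <==> vec[x + 3] + val > 3*store(mem, x + 3, 2*d + 2)[4] + 14)
Answer: WP = !(3*val >= 10 <==> vec[x + 3] + val > 3*store(mem, x + 3, 2*d + 2)[4] + 14)


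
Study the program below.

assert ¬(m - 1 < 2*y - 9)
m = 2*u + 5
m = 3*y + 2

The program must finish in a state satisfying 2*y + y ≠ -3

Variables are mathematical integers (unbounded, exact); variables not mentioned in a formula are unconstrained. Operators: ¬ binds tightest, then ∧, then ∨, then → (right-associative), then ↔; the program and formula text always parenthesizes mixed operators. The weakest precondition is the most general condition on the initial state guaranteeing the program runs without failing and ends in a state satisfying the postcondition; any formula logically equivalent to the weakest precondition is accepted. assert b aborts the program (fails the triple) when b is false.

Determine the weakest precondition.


Working backward. After the program, the postcondition 2*y + y ≠ -3 must hold; in canonical form it is 3*y ≠ -3.
Before m := 3*y + 2: 3*y ≠ -3
Before m := 2*u + 5: 3*y ≠ -3
Before assert ¬(m - 1 < 2*y - 9): (¬(m < 2*y - 8)) ∧ 3*y ≠ -3
Answer: WP = (¬(m < 2*y - 8)) ∧ 3*y ≠ -3


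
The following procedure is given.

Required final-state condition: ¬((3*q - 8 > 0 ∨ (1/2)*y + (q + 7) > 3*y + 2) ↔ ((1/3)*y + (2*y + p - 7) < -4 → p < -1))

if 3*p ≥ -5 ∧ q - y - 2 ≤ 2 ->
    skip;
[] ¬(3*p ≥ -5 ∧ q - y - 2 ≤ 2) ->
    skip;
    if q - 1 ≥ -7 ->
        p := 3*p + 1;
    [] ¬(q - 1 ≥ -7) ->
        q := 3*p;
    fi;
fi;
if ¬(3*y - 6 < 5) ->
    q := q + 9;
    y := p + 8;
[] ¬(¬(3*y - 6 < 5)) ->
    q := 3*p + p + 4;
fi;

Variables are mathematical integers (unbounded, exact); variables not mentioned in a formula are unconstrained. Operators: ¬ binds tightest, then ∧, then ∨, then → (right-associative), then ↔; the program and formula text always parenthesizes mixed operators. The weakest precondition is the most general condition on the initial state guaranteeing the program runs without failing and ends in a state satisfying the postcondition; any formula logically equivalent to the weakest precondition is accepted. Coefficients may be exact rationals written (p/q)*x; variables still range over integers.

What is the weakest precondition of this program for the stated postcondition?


Working backward. After the program, the postcondition ¬((3*q - 8 > 0 ∨ (1/2)*y + (q + 7) > 3*y + 2) ↔ ((1/3)*y + (2*y + p - 7) < -4 → p < -1)) must hold; in canonical form it is ¬((3*q > 8 ∨ q > (5/2)*y - 5) ↔ (p + (7/3)*y < 3 → p < -1)).
Then branch requires ¬((3*q > -19 ∨ q > (5/2)*p + 6) ↔ ((10/3)*p < -47/3 → p < -1)); else branch requires ¬((12*p > -4 ∨ 4*p > (5/2)*y - 9) ↔ (p + (7/3)*y < 3 → p < -1)).
Before the if: ((¬(3*y < 11)) → (¬((3*q > -19 ∨ q > (5/2)*p + 6) ↔ ((10/3)*p < -47/3 → p < -1)))) ∧ (3*y < 11 → (¬((12*p > -4 ∨ 4*p > (5/2)*y - 9) ↔ (p + (7/3)*y < 3 → p < -1))))
Then branch requires ((¬(3*y < 11)) → (¬((3*q > -19 ∨ q > (5/2)*p + 6) ↔ ((10/3)*p < -47/3 → p < -1)))) ∧ (3*y < 11 → (¬((12*p > -4 ∨ 4*p > (5/2)*y - 9) ↔ (p + (7/3)*y < 3 → p < -1)))); else branch requires (q ≥ -6 → (((¬(3*y < 11)) → (¬((3*q > -19 ∨ q > (15/2)*p + 17/2) ↔ (10*p < -19 → 3*p < -2)))) ∧ (3*y < 11 → (¬((36*p > -16 ∨ 12*p > (5/2)*y - 13) ↔ (3*p + (7/3)*y < 2 → 3*p < -2)))))) ∧ ((¬(q ≥ -6)) → (((¬(3*y < 11)) → (¬((9*p > -19 ∨ (1/2)*p > 6) ↔ ((10/3)*p < -47/3 → p < -1)))) ∧ (3*y < 11 → (¬((12*p > -4 ∨ 4*p > (5/2)*y - 9) ↔ (p + (7/3)*y < 3 → p < -1)))))).
Before the if: ((3*p ≥ -5 ∧ q ≤ y + 4) → (((¬(3*y < 11)) → (¬((3*q > -19 ∨ q > (5/2)*p + 6) ↔ ((10/3)*p < -47/3 → p < -1)))) ∧ (3*y < 11 → (¬((12*p > -4 ∨ 4*p > (5/2)*y - 9) ↔ (p + (7/3)*y < 3 → p < -1)))))) ∧ ((¬(3*p ≥ -5 ∧ q ≤ y + 4)) → ((q ≥ -6 → (((¬(3*y < 11)) → (¬((3*q > -19 ∨ q > (15/2)*p + 17/2) ↔ (10*p < -19 → 3*p < -2)))) ∧ (3*y < 11 → (¬((36*p > -16 ∨ 12*p > (5/2)*y - 13) ↔ (3*p + (7/3)*y < 2 → 3*p < -2)))))) ∧ ((¬(q ≥ -6)) → (((¬(3*y < 11)) → (¬((9*p > -19 ∨ (1/2)*p > 6) ↔ ((10/3)*p < -47/3 → p < -1)))) ∧ (3*y < 11 → (¬((12*p > -4 ∨ 4*p > (5/2)*y - 9) ↔ (p + (7/3)*y < 3 → p < -1))))))))
Answer: WP = ((3*p ≥ -5 ∧ q ≤ y + 4) → (((¬(3*y < 11)) → (¬((3*q > -19 ∨ q > (5/2)*p + 6) ↔ ((10/3)*p < -47/3 → p < -1)))) ∧ (3*y < 11 → (¬((12*p > -4 ∨ 4*p > (5/2)*y - 9) ↔ (p + (7/3)*y < 3 → p < -1)))))) ∧ ((¬(3*p ≥ -5 ∧ q ≤ y + 4)) → ((q ≥ -6 → (((¬(3*y < 11)) → (¬((3*q > -19 ∨ q > (15/2)*p + 17/2) ↔ (10*p < -19 → 3*p < -2)))) ∧ (3*y < 11 → (¬((36*p > -16 ∨ 12*p > (5/2)*y - 13) ↔ (3*p + (7/3)*y < 2 → 3*p < -2)))))) ∧ ((¬(q ≥ -6)) → (((¬(3*y < 11)) → (¬((9*p > -19 ∨ (1/2)*p > 6) ↔ ((10/3)*p < -47/3 → p < -1)))) ∧ (3*y < 11 → (¬((12*p > -4 ∨ 4*p > (5/2)*y - 9) ↔ (p + (7/3)*y < 3 → p < -1))))))))


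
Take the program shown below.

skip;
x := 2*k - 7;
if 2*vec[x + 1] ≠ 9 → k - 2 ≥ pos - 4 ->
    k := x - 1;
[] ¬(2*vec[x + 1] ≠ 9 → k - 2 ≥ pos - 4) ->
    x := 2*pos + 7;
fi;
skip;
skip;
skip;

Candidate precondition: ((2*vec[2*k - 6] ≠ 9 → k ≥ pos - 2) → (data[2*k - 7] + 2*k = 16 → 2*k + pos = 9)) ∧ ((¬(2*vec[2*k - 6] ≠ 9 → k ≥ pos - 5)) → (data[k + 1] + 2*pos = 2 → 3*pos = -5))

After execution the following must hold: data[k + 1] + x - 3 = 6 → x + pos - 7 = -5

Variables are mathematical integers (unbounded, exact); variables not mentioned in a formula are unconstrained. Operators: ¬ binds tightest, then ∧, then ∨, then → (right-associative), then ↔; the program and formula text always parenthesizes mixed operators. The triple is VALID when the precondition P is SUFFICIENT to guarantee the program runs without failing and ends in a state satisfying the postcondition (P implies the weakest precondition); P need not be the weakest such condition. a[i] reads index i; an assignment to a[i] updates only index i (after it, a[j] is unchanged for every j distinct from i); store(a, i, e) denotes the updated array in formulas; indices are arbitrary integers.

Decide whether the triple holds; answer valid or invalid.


Working backward. After the program, the postcondition data[k + 1] + x - 3 = 6 → x + pos - 7 = -5 must hold; in canonical form it is data[k + 1] + x = 9 → pos + x = 2.
Before skip: data[k + 1] + x = 9 → pos + x = 2
Before skip: data[k + 1] + x = 9 → pos + x = 2
Before skip: data[k + 1] + x = 9 → pos + x = 2
Then branch requires data[x] + x = 9 → pos + x = 2; else branch requires data[k + 1] + 2*pos = 2 → 3*pos = -5.
Before the if: ((2*vec[x + 1] ≠ 9 → k ≥ pos - 2) → (data[x] + x = 9 → pos + x = 2)) ∧ ((¬(2*vec[x + 1] ≠ 9 → k ≥ pos - 2)) → (data[k + 1] + 2*pos = 2 → 3*pos = -5))
Before x := 2*k - 7: ((2*vec[2*k - 6] ≠ 9 → k ≥ pos - 2) → (data[2*k - 7] + 2*k = 16 → 2*k + pos = 9)) ∧ ((¬(2*vec[2*k - 6] ≠ 9 → k ≥ pos - 2)) → (data[k + 1] + 2*pos = 2 → 3*pos = -5))
Before skip: ((2*vec[2*k - 6] ≠ 9 → k ≥ pos - 2) → (data[2*k - 7] + 2*k = 16 → 2*k + pos = 9)) ∧ ((¬(2*vec[2*k - 6] ≠ 9 → k ≥ pos - 2)) → (data[k + 1] + 2*pos = 2 → 3*pos = -5))
The weakest precondition is ((2*vec[2*k - 6] ≠ 9 → k ≥ pos - 2) → (data[2*k - 7] + 2*k = 16 → 2*k + pos = 9)) ∧ ((¬(2*vec[2*k - 6] ≠ 9 → k ≥ pos - 2)) → (data[k + 1] + 2*pos = 2 → 3*pos = -5)).
Check whether ((2*vec[2*k - 6] ≠ 9 → k ≥ pos - 2) → (data[2*k - 7] + 2*k = 16 → 2*k + pos = 9)) ∧ ((¬(2*vec[2*k - 6] ≠ 9 → k ≥ pos - 5)) → (data[k + 1] + 2*pos = 2 → 3*pos = -5)) implies it.
Countermodel: at the initial state data = {[-13] = 2, [-12] = 2, [-2] = 2, elsewhere 2}, k = -3, pos = 0, vec = {[-13] = 0, [-12] = 0, [-2] = 0, elsewhere 0}, the precondition holds but the weakest precondition fails.
Answer: invalid


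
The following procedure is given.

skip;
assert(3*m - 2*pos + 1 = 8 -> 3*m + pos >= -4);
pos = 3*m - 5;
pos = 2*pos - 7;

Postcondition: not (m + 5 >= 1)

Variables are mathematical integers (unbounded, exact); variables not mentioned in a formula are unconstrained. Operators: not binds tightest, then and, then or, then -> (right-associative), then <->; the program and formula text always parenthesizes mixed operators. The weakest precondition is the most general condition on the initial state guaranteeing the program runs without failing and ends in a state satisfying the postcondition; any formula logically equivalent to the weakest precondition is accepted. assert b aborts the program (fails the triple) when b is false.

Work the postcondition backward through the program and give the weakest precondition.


Working backward. After the program, the postcondition not (m + 5 >= 1) must hold; in canonical form it is not (m >= -4).
Before pos := 2*pos - 7: not (m >= -4)
Before pos := 3*m - 5: not (m >= -4)
Before assert 3*m - 2*pos + 1 = 8 -> 3*m + pos >= -4: (3*m = 2*pos + 7 -> 3*m + pos >= -4) and (not (m >= -4))
Before skip: (3*m = 2*pos + 7 -> 3*m + pos >= -4) and (not (m >= -4))
Answer: WP = (3*m = 2*pos + 7 -> 3*m + pos >= -4) and (not (m >= -4))


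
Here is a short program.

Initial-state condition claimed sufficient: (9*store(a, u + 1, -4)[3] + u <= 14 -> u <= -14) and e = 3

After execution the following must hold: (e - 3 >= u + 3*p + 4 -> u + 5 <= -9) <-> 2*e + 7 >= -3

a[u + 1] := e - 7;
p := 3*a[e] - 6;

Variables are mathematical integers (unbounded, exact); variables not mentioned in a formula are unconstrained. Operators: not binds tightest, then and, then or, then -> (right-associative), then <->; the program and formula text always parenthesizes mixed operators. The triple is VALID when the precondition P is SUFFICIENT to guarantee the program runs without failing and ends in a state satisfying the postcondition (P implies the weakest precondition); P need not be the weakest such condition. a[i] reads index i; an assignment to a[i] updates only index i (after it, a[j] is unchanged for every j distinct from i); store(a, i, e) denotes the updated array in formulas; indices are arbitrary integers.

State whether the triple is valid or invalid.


Working backward. After the program, the postcondition (e - 3 >= u + 3*p + 4 -> u + 5 <= -9) <-> 2*e + 7 >= -3 must hold; in canonical form it is (e >= 3*p + u + 7 -> u <= -14) <-> 2*e >= -10.
Before p := 3*a[e] - 6: (e >= 9*a[e] + u - 11 -> u <= -14) <-> 2*e >= -10
Before a[u + 1] := e - 7: (e >= 9*store(a, u + 1, e - 7)[e] + u - 11 -> u <= -14) <-> 2*e >= -10
The weakest precondition is (e >= 9*store(a, u + 1, e - 7)[e] + u - 11 -> u <= -14) <-> 2*e >= -10.
Check whether (9*store(a, u + 1, -4)[3] + u <= 14 -> u <= -14) and e = 3 implies it.
Every state satisfying the precondition satisfies the weakest precondition: the implication holds.
Answer: valid


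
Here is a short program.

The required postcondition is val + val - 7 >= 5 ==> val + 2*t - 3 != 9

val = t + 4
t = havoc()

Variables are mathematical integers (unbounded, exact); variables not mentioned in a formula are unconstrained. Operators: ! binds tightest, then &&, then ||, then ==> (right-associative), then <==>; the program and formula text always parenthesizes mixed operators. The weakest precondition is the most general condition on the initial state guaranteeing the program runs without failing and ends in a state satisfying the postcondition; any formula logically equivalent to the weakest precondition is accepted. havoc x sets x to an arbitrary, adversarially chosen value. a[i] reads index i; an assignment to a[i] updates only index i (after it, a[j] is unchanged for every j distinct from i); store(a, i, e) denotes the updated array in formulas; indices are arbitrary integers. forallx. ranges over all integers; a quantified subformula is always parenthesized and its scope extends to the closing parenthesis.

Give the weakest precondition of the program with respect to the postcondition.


Working backward. After the program, the postcondition val + val - 7 >= 5 ==> val + 2*t - 3 != 9 must hold; in canonical form it is 2*val >= 12 ==> 2*t + val != 12.
Before havoc t: forall t_1. (2*val >= 12 ==> 2*t_1 + val != 12)
Before val := t + 4: forall t_1. (2*t >= 4 ==> t + 2*t_1 != 8)
Answer: WP = forall t_1. (2*t >= 4 ==> t + 2*t_1 != 8)


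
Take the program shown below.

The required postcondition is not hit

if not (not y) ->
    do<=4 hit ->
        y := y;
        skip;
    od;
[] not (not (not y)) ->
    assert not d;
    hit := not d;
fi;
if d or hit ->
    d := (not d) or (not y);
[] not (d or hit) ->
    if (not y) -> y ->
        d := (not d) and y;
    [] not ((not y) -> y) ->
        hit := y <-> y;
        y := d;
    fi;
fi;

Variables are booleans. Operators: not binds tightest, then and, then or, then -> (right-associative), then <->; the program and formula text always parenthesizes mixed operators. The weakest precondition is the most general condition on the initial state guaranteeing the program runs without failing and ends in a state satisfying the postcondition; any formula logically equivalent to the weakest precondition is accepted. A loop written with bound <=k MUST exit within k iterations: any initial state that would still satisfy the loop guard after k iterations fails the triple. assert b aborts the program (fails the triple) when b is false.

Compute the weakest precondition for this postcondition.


Working backward. After the program, not hit must hold.
Then branch requires not hit; else branch requires (((not y) -> y) -> (not hit)) and ((not y) -> y).
Before the if: ((d or hit) -> (not hit)) and ((not (d or hit)) -> ((((not y) -> y) -> (not hit)) and ((not y) -> y)))
Then branch requires (hit -> ((hit -> ((hit -> ((hit -> ((not hit) and ((d or hit) -> (not hit)) and ((not (d or hit)) -> ((((not y) -> y) -> (not hit)) and ((not y) -> y))))) and ((not hit) -> (((d or hit) -> (not hit)) and ((not (d or hit)) -> ((((not y) -> y) -> (not hit)) and ((not y) -> y))))))) and ((not hit) -> (((d or hit) -> (not hit)) and ((not (d or hit)) -> ((((not y) -> y) -> (not hit)) and ((not y) -> y))))))) and ((not hit) -> (((d or hit) -> (not hit)) and ((not (d or hit)) -> ((((not y) -> y) -> (not hit)) and ((not y) -> y))))))) and ((not hit) -> (((d or hit) -> (not hit)) and ((not (d or hit)) -> ((((not y) -> y) -> (not hit)) and ((not y) -> y))))); else branch requires false.
Before the if: (y -> ((hit -> ((hit -> ((hit -> ((hit -> ((not hit) and ((d or hit) -> (not hit)) and ((not (d or hit)) -> ((((not y) -> y) -> (not hit)) and ((not y) -> y))))) and ((not hit) -> (((d or hit) -> (not hit)) and ((not (d or hit)) -> ((((not y) -> y) -> (not hit)) and ((not y) -> y))))))) and ((not hit) -> (((d or hit) -> (not hit)) and ((not (d or hit)) -> ((((not y) -> y) -> (not hit)) and ((not y) -> y))))))) and ((not hit) -> (((d or hit) -> (not hit)) and ((not (d or hit)) -> ((((not y) -> y) -> (not hit)) and ((not y) -> y))))))) and ((not hit) -> (((d or hit) -> (not hit)) and ((not (d or hit)) -> ((((not y) -> y) -> (not hit)) and ((not y) -> y))))))) and y
Answer: WP = (y -> ((hit -> ((hit -> ((hit -> ((hit -> ((not hit) and ((d or hit) -> (not hit)) and ((not (d or hit)) -> ((((not y) -> y) -> (not hit)) and ((not y) -> y))))) and ((not hit) -> (((d or hit) -> (not hit)) and ((not (d or hit)) -> ((((not y) -> y) -> (not hit)) and ((not y) -> y))))))) and ((not hit) -> (((d or hit) -> (not hit)) and ((not (d or hit)) -> ((((not y) -> y) -> (not hit)) and ((not y) -> y))))))) and ((not hit) -> (((d or hit) -> (not hit)) and ((not (d or hit)) -> ((((not y) -> y) -> (not hit)) and ((not y) -> y))))))) and ((not hit) -> (((d or hit) -> (not hit)) and ((not (d or hit)) -> ((((not y) -> y) -> (not hit)) and ((not y) -> y))))))) and y


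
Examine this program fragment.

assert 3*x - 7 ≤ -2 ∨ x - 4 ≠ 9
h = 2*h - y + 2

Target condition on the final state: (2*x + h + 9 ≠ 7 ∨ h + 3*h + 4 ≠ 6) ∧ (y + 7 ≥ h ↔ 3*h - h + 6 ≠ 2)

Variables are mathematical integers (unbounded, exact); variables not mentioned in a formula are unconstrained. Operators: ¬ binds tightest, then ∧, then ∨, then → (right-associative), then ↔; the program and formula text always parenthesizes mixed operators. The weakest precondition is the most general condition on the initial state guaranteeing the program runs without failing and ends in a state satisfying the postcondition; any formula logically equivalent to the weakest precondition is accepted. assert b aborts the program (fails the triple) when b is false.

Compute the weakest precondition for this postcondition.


Working backward. After the program, the postcondition (2*x + h + 9 ≠ 7 ∨ h + 3*h + 4 ≠ 6) ∧ (y + 7 ≥ h ↔ 3*h - h + 6 ≠ 2) must hold; in canonical form it is (h + 2*x ≠ -2 ∨ 4*h ≠ 2) ∧ (y ≥ h - 7 ↔ 2*h ≠ -4).
Before h := 2*h - y + 2: (2*h + 2*x ≠ y - 4 ∨ 8*h ≠ 4*y - 6) ∧ (2*y ≥ 2*h - 5 ↔ 4*h ≠ 2*y - 8)
Before assert 3*x - 7 ≤ -2 ∨ x - 4 ≠ 9: (3*x ≤ 5 ∨ x ≠ 13) ∧ (2*h + 2*x ≠ y - 4 ∨ 8*h ≠ 4*y - 6) ∧ (2*y ≥ 2*h - 5 ↔ 4*h ≠ 2*y - 8)
Answer: WP = (3*x ≤ 5 ∨ x ≠ 13) ∧ (2*h + 2*x ≠ y - 4 ∨ 8*h ≠ 4*y - 6) ∧ (2*y ≥ 2*h - 5 ↔ 4*h ≠ 2*y - 8)


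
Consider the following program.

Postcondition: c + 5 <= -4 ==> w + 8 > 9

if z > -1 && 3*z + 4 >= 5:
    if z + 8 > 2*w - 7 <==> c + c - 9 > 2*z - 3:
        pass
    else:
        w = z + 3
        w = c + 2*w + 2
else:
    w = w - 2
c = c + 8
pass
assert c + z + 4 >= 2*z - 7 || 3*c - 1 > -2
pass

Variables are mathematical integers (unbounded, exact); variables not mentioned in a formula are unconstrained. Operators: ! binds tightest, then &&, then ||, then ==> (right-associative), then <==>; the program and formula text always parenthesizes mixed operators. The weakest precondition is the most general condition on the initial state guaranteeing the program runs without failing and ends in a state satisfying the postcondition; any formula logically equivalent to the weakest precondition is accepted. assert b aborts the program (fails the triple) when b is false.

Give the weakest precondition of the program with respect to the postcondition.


Working backward. After the program, the postcondition c + 5 <= -4 ==> w + 8 > 9 must hold; in canonical form it is c <= -9 ==> w > 1.
Before skip: c <= -9 ==> w > 1
Before assert c + z + 4 >= 2*z - 7 || 3*c - 1 > -2: (c >= z - 11 || 3*c > -1) && (c <= -9 ==> w > 1)
Before skip: (c >= z - 11 || 3*c > -1) && (c <= -9 ==> w > 1)
Before c := c + 8: (c >= z - 19 || 3*c > -25) && (c <= -17 ==> w > 1)
Then branch requires ((z > 2*w - 15 <==> 2*c > 2*z + 6) ==> ((c >= z - 19 || 3*c > -25) && (c <= -17 ==> w > 1))) && ((!(z > 2*w - 15 <==> 2*c > 2*z + 6)) ==> ((c >= z - 19 || 3*c > -25) && (c <= -17 ==> c + 2*z > -7))); else branch requires (c >= z - 19 || 3*c > -25) && (c <= -17 ==> w > 3).
Before the if: ((z > -1 && 3*z >= 1) ==> (((z > 2*w - 15 <==> 2*c > 2*z + 6) ==> ((c >= z - 19 || 3*c > -25) && (c <= -17 ==> w > 1))) && ((!(z > 2*w - 15 <==> 2*c > 2*z + 6)) ==> ((c >= z - 19 || 3*c > -25) && (c <= -17 ==> c + 2*z > -7))))) && ((!(z > -1 && 3*z >= 1)) ==> ((c >= z - 19 || 3*c > -25) && (c <= -17 ==> w > 3)))
Answer: WP = ((z > -1 && 3*z >= 1) ==> (((z > 2*w - 15 <==> 2*c > 2*z + 6) ==> ((c >= z - 19 || 3*c > -25) && (c <= -17 ==> w > 1))) && ((!(z > 2*w - 15 <==> 2*c > 2*z + 6)) ==> ((c >= z - 19 || 3*c > -25) && (c <= -17 ==> c + 2*z > -7))))) && ((!(z > -1 && 3*z >= 1)) ==> ((c >= z - 19 || 3*c > -25) && (c <= -17 ==> w > 3)))


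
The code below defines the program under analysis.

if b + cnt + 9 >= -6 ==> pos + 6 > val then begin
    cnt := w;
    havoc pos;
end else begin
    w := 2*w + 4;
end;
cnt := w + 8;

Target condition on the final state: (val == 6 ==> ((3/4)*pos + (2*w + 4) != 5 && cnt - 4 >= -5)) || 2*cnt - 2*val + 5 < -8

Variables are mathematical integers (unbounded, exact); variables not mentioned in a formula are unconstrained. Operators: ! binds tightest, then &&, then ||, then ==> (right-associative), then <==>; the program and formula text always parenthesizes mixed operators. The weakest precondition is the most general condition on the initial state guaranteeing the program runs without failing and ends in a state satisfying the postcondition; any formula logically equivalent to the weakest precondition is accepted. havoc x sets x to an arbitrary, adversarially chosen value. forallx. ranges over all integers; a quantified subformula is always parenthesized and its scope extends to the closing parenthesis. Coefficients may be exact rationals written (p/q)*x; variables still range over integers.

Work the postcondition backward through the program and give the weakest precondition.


Working backward. After the program, the postcondition (val == 6 ==> ((3/4)*pos + (2*w + 4) != 5 && cnt - 4 >= -5)) || 2*cnt - 2*val + 5 < -8 must hold; in canonical form it is (val == 6 ==> ((3/4)*pos + 2*w != 1 && cnt >= -1)) || 2*cnt < 2*val - 13.
Before cnt := w + 8: (val == 6 ==> ((3/4)*pos + 2*w != 1 && w >= -9)) || 2*w < 2*val - 29
Then branch requires forall pos_1. ((val == 6 ==> ((3/4)*pos_1 + 2*w != 1 && w >= -9)) || 2*w < 2*val - 29); else branch requires (val == 6 ==> ((3/4)*pos + 4*w != -7 && 2*w >= -13)) || 4*w < 2*val - 37.
Before the if: ((b + cnt >= -15 ==> pos > val - 6) ==> (forall pos_1. ((val == 6 ==> ((3/4)*pos_1 + 2*w != 1 && w >= -9)) || 2*w < 2*val - 29))) && ((!(b + cnt >= -15 ==> pos > val - 6)) ==> ((val == 6 ==> ((3/4)*pos + 4*w != -7 && 2*w >= -13)) || 4*w < 2*val - 37))
Answer: WP = ((b + cnt >= -15 ==> pos > val - 6) ==> (forall pos_1. ((val == 6 ==> ((3/4)*pos_1 + 2*w != 1 && w >= -9)) || 2*w < 2*val - 29))) && ((!(b + cnt >= -15 ==> pos > val - 6)) ==> ((val == 6 ==> ((3/4)*pos + 4*w != -7 && 2*w >= -13)) || 4*w < 2*val - 37))
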